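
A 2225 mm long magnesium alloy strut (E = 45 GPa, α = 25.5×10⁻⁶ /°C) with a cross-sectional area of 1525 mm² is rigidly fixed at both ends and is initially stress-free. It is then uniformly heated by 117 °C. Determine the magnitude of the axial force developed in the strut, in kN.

P ≈ 205 kN (compressive)

With zero net strain, σ = E·αΔT = 45 GPa × 25.5×10⁻⁶ × 117 = 134.3 MPa.
Then P = σA = 134.3 × 1525 mm² = 204.7 kN, compressive.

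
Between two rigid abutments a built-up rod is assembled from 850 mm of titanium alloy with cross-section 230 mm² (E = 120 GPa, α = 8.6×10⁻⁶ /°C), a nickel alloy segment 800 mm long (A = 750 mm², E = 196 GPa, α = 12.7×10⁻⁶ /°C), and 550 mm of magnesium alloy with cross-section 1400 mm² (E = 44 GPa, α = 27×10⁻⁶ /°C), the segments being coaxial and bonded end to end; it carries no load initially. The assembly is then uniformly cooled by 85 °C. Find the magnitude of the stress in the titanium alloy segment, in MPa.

If the supports were absent, the total length change would be Σ αᵢΔT Lᵢ = 8.6×10⁻⁶×85×850 + 12.7×10⁻⁶×85×800 + 27×10⁻⁶×85×550 = 2.747 mm.
The walls prevent any net length change, so an axial force P (same in every segment) develops. Compatibility: P · Σ Lᵢ/(AᵢEᵢ) = δ_free.
The series flexibility is Σ Lᵢ/(AᵢEᵢ) = 850/(230×120×10³) + 800/(750×196×10³) + 550/(1400×44×10³) = 4.517×10⁻⁵ mm/N.
P = 2.747 / 4.517×10⁻⁵ = 60820 N = 60.82 kN, tensile.
σ_{titanium alloy} = P / A = 60820 / 230 = 264.4 MPa.

σ ≈ 264 MPa (tensile)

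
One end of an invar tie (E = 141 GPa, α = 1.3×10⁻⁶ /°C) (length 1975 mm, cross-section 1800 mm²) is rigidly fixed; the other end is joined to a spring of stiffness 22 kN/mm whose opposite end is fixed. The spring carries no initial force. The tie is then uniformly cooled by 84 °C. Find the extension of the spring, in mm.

δ ≈ 0.184 mm

The unrestrained thermal change is αΔT L = 1.3×10⁻⁶ × 84 × 1975 = 0.2157 mm.
With a force P in the spring, the elastic change of the tie is PL/(AE) and that of the spring is P/k; compatibility requires their sum to equal δ_free.
P [ L/(AE) + 1/k ] = δ_free → P [ 1975/(1800×141×10³) + 1/(22×10³) ] = 0.2157.
P = 0.2157 / 5.324×10⁻⁵ = 4051 N.
Spring extension = P/k = 4051/(22×10³) = 0.1841 mm.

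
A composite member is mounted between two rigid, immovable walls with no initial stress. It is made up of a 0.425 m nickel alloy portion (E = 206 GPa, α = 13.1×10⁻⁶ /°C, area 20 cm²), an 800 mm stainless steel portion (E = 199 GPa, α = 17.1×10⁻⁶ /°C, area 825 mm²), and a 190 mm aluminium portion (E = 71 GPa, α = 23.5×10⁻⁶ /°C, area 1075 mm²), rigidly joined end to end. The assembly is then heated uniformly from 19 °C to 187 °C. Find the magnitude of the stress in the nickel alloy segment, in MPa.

σ ≈ 237 MPa (compressive)

With the walls removed the bar would change length by δ_free = Σ αᵢΔT Lᵢ = 13.1×10⁻⁶×168×425 + 17.1×10⁻⁶×168×800 + 23.5×10⁻⁶×168×190 = 3.984 mm.
The rigid supports impose zero overall length change; the single axial force P common to all segments must satisfy P Σ Lᵢ/(AᵢEᵢ) = δ_free.
Σ Lᵢ/(AᵢEᵢ) = 425/(2000×206×10³) + 800/(825×199×10³) + 190/(1075×71×10³) = 8.394×10⁻⁶ mm/N.
P = 3.984 / 8.394×10⁻⁶ = 474600 N = 474.6 kN, compressive.
σ_{nickel alloy} = P / A = 474600 / 2000 = 237.3 MPa.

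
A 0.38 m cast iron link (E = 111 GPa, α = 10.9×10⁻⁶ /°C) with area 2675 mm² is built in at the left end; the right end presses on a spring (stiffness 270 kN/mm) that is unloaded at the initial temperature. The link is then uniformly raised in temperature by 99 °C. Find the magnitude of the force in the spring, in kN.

Free thermal expansion: δ_free = αΔT L = 10.9×10⁻⁶ × 99 × 380 = 0.4101 mm.
With a force P in the spring, the elastic change of the link is PL/(AE) and that of the spring is P/k; compatibility requires their sum to equal δ_free.
P [ L/(AE) + 1/k ] = δ_free → P [ 380/(2675×111×10³) + 1/(270×10³) ] = 0.4101.
P = 0.4101 / 4.983×10⁻⁶ = 82280 N.

P ≈ 82.3 kN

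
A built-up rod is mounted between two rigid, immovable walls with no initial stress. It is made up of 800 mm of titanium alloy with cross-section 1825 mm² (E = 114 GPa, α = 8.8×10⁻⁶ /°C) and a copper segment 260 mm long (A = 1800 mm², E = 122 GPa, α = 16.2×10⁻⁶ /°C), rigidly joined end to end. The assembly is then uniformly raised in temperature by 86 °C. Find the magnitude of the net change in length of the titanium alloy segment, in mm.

Free thermal expansion of the whole bar: Σ αᵢΔT Lᵢ = 8.8×10⁻⁶×86×800 + 16.2×10⁻⁶×86×260 = 0.9677 mm.
Since the ends are fixed, an axial force P builds up, equal in every segment, with P · Σ Lᵢ/(AᵢEᵢ) = δ_free.
The series flexibility is Σ Lᵢ/(AᵢEᵢ) = 800/(1825×114×10³) + 260/(1800×122×10³) = 5.029×10⁻⁶ mm/N.
Hence P = δ_free / Σ(L/AE) = 0.9677/5.029×10⁻⁶ = 192.4 kN (compressive).
For the titanium alloy segment, free thermal change = 8.8×10⁻⁶×86×800 = 0.6054 mm and elastic change from P = 192400×800/(1825×114×10³) = 0.7399 mm; these oppose, so the net change is 0.134 mm (segment shortens).

|ΔL| ≈ 0.134 mm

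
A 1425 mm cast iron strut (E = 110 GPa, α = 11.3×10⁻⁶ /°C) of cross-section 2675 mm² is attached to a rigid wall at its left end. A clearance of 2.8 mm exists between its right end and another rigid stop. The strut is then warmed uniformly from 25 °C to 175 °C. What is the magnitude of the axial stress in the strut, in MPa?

If the wall were absent the strut would grow by αΔT L = 11.3×10⁻⁶ × 150 × 1425 = 2.415 mm.
This is smaller than the 2.8 mm clearance, so the strut expands freely without reaching the stop — the stress is zero.

σ ≈ 0 MPa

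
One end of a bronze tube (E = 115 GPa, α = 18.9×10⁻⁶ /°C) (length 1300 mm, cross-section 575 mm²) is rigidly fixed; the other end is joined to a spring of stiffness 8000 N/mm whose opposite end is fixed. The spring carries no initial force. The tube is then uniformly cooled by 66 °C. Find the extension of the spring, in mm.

δ ≈ 1.4 mm

Free thermal contraction: δ_free = αΔT L = 18.9×10⁻⁶ × 66 × 1300 = 1.622 mm.
Let P be the tensile force in the spring. The tube extends elastically by PL/(AE) and the spring stretches by P/k; together these equal δ_free.
P [ L/(AE) + 1/k ] = δ_free → P [ 1300/(575×115×10³) + 1/(8000) ] = 1.622.
P = 1.622 / 0.0001447 = 11210 N.
Spring extension = P/k = 11210/(8000) = 1.401 mm.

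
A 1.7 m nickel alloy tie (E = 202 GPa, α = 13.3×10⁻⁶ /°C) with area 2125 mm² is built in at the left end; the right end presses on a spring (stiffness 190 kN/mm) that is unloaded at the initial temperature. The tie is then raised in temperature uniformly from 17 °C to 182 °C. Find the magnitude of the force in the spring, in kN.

The unrestrained thermal change is αΔT L = 13.3×10⁻⁶ × 165 × 1700 = 3.731 mm.
With a force P in the spring, the elastic change of the tie is PL/(AE) and that of the spring is P/k; compatibility requires their sum to equal δ_free.
So P = δ_free / [L/(AE) + 1/k] = 3.731 / [ 1700/(2125×202×10³) + 1/(190×10³) ].
P = 3.731 / 9.224×10⁻⁶ = 404500 N.

P ≈ 404 kN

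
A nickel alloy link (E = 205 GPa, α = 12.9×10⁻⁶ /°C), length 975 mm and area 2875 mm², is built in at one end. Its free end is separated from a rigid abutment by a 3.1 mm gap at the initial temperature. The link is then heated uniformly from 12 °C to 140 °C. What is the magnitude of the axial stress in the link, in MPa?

σ ≈ 0 MPa

If the wall were absent the link would grow by αΔT L = 12.9×10⁻⁶ × 128 × 975 = 1.61 mm.
Since δ_free = 1.61 mm is less than the 3.1 mm gap, the link never touches the wall. No axial force develops.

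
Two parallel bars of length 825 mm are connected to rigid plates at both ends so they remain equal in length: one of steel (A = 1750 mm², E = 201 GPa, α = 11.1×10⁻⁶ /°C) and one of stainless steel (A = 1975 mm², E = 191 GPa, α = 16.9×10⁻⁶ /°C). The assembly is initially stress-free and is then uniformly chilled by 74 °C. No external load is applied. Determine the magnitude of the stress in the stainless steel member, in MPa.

σ ≈ 39.6 MPa (tensile)

The stainless steel has the larger α, so on cooling it would change length more than the steel if both were free. The rigid plates force a common final length, so the stainless steel is put into tension and the steel into compression, with equal and opposite forces P (no external load).
Setting the final lengths equal and cancelling L: (α₁ − α₂)ΔT = P/(A₁E₁) + P/(A₂E₂).
|α₁ − α₂|·ΔT = 5.8×10⁻⁶ × 74 = 0.0004292.
1/(A₁E₁) + 1/(A₂E₂) = 1/(1750×201×10³) + 1/(1975×191×10³) = 5.494×10⁻⁹ N⁻¹.
So P = 0.0004292 / 5.494×10⁻⁹ = 78.12 kN.
σ_{stainless steel} = P/A₂ = 78120/1975 = 39.56 MPa, tensile.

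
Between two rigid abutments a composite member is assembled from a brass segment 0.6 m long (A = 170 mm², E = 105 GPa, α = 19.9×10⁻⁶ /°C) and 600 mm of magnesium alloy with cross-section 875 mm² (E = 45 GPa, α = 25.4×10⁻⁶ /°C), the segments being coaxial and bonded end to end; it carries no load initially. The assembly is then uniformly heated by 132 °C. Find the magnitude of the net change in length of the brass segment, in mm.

With the walls removed the bar would change length by δ_free = Σ αᵢΔT Lᵢ = 19.9×10⁻⁶×132×600 + 25.4×10⁻⁶×132×600 = 3.588 mm.
The rigid supports impose zero overall length change; the single axial force P common to all segments must satisfy P Σ Lᵢ/(AᵢEᵢ) = δ_free.
The series flexibility is Σ Lᵢ/(AᵢEᵢ) = 600/(170×105×10³) + 600/(875×45×10³) = 4.885×10⁻⁵ mm/N.
So P = 3.588 / 4.885×10⁻⁵ = 73.44 kN, compressive.
For the brass segment, free thermal change = 19.9×10⁻⁶×132×600 = 1.576 mm and elastic change from P = 73440×600/(170×105×10³) = 2.469 mm; these oppose, so the net change is 0.893 mm (segment shortens).

|ΔL| ≈ 0.893 mm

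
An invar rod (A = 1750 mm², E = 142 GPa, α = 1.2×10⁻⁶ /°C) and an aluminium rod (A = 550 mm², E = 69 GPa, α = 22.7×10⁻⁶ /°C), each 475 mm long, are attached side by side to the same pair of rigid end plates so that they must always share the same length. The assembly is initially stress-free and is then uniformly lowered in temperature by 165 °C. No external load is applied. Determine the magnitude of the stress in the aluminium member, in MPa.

Both members must finish at the same length. With the larger α, the aluminium tends to over-contract; the plates restrain it, putting the aluminium in tension and the invar in compression. With no external load the two internal forces are equal and opposite, magnitude P.
Equating the net (thermal + elastic) strains gives |α₁ − α₂|·ΔT = P·[1/(A₁E₁) + 1/(A₂E₂)].
|α₁ − α₂|·ΔT = 21.5×10⁻⁶ × 165 = 0.003547.
1/(A₁E₁) + 1/(A₂E₂) = 1/(1750×142×10³) + 1/(550×69×10³) = 3.037×10⁻⁸ N⁻¹.
So P = 0.003547 / 3.037×10⁻⁸ = 116.8 kN.
σ_{aluminium} = P/A₂ = 116800/550 = 212.3 MPa, tensile.

σ ≈ 212 MPa (tensile)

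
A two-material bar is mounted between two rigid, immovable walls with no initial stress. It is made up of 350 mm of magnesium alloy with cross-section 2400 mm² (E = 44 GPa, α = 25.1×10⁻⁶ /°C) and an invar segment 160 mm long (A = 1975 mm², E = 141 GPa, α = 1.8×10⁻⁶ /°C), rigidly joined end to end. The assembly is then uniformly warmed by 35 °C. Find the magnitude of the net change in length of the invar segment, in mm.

Free thermal expansion of the whole bar: Σ αᵢΔT Lᵢ = 25.1×10⁻⁶×35×350 + 1.8×10⁻⁶×35×160 = 0.3176 mm.
Since the ends are fixed, an axial force P builds up, equal in every segment, with P · Σ Lᵢ/(AᵢEᵢ) = δ_free.
The series flexibility is Σ Lᵢ/(AᵢEᵢ) = 350/(2400×44×10³) + 160/(1975×141×10³) = 3.889×10⁻⁶ mm/N.
So P = 0.3176 / 3.889×10⁻⁶ = 81.66 kN, compressive.
For the invar segment, free thermal change = 1.8×10⁻⁶×35×160 = 0.01008 mm and elastic change from P = 81660×160/(1975×141×10³) = 0.04692 mm; these oppose, so the net change is 0.0368 mm (segment shortens).

|ΔL| ≈ 0.0368 mm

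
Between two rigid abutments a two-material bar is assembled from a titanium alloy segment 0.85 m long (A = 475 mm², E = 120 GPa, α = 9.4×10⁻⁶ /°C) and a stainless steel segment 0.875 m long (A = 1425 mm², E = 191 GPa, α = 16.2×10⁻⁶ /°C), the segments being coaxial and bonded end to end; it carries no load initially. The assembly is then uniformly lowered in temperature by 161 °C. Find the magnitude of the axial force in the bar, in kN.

P ≈ 197 kN (tensile)

Free thermal contraction of the whole bar: Σ αᵢΔT Lᵢ = 9.4×10⁻⁶×161×850 + 16.2×10⁻⁶×161×875 = 3.569 mm.
The rigid supports impose zero overall length change; the single axial force P common to all segments must satisfy P Σ Lᵢ/(AᵢEᵢ) = δ_free.
The series flexibility is Σ Lᵢ/(AᵢEᵢ) = 850/(475×120×10³) + 875/(1425×191×10³) = 1.813×10⁻⁵ mm/N.
So P = 3.569 / 1.813×10⁻⁵ = 196.9 kN, tensile.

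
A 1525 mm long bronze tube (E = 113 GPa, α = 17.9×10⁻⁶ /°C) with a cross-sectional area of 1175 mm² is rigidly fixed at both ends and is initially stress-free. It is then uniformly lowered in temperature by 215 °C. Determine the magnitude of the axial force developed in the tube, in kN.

Full restraint means ε = 0, so the stress is σ = EαΔT = 113×10³ × 17.9×10⁻⁶ × 215 = 434.9 MPa.
P = AEαΔT = 1175 × 113×10³ × 17.9×10⁻⁶ × 215 = 511 kN (tensile).

P ≈ 511 kN (tensile)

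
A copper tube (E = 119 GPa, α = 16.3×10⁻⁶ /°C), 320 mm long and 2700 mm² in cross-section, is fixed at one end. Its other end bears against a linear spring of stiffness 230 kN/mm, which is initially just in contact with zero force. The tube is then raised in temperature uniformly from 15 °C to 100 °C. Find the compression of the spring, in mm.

Free thermal expansion: δ_free = αΔT L = 16.3×10⁻⁶ × 85 × 320 = 0.4434 mm.
Let P be the compressive force at the spring. The tube shortens elastically by PL/(AE) and the spring compresses by P/k; together these equal δ_free.
P [ L/(AE) + 1/k ] = δ_free → P [ 320/(2700×119×10³) + 1/(230×10³) ] = 0.4434.
P = 0.4434 / 5.344×10⁻⁶ = 82970 N.
Spring compression = P/k = 82970/(230×10³) = 0.3607 mm.

δ ≈ 0.361 mm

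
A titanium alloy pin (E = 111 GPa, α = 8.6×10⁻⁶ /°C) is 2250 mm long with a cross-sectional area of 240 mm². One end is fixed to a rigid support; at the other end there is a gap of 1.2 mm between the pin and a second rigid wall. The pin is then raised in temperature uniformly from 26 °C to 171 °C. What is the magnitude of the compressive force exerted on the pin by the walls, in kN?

P ≈ 19 kN

Free thermal elongation = αΔT L = 8.6×10⁻⁶ × 145 × 2250 = 2.806 mm.
The gap closes (δ_free > 1.2 mm) and the wall then resists a further 2.806 − 1.2 = 1.606 mm of expansion.
So σ = E(δ_free − g)/L = 111×10³ × 1.606/2250 = 79.22 MPa.
P = σA = 79.22 × 240 = 19.01 kN.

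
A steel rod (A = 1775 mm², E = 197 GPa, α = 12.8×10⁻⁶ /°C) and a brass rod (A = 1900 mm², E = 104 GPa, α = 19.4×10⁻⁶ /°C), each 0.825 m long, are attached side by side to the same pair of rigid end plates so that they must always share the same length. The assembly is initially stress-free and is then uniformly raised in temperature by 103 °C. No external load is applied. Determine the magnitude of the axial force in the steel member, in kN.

P ≈ 85.8 kN (tensile in the steel)

Equilibrium of a rigid end plate with no external load gives equal and opposite internal forces ±P in the two members. Since α_{brass} > α_{steel}, heating drives the brass into compression and the steel into tension.
Equating the net (thermal + elastic) strains gives |α₁ − α₂|·ΔT = P·[1/(A₁E₁) + 1/(A₂E₂)].
|α₁ − α₂|·ΔT = 6.6×10⁻⁶ × 103 = 0.0006798.
1/(A₁E₁) + 1/(A₂E₂) = 1/(1775×197×10³) + 1/(1900×104×10³) = 7.921×10⁻⁹ N⁻¹.
So P = 0.0006798 / 7.921×10⁻⁹ = 85.83 kN.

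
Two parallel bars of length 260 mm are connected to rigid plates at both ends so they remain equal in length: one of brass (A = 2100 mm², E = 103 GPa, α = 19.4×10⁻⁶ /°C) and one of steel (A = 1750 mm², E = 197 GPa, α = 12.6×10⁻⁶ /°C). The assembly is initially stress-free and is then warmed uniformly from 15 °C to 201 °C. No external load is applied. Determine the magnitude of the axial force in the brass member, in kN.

P ≈ 168 kN (compressive in the brass)

The brass has the larger α, so on heating it would change length more than the steel if both were free. The rigid plates force a common final length, so the brass is put into compression and the steel into tension, with equal and opposite forces P (no external load).
Setting the final lengths equal and cancelling L: (α₁ − α₂)ΔT = P/(A₁E₁) + P/(A₂E₂).
|α₁ − α₂|·ΔT = 6.8×10⁻⁶ × 186 = 0.001265.
1/(A₁E₁) + 1/(A₂E₂) = 1/(2100×103×10³) + 1/(1750×197×10³) = 7.524×10⁻⁹ N⁻¹.
So P = 0.001265 / 7.524×10⁻⁹ = 168.1 kN.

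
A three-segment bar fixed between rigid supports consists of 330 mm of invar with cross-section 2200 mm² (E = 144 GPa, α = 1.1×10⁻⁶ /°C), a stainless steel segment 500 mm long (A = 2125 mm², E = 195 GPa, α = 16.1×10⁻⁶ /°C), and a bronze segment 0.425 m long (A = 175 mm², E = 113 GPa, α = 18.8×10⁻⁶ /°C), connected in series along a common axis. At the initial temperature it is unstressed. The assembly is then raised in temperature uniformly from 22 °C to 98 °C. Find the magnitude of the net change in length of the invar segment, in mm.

With the walls removed the bar would change length by δ_free = Σ αᵢΔT Lᵢ = 1.1×10⁻⁶×76×330 + 16.1×10⁻⁶×76×500 + 18.8×10⁻⁶×76×425 = 1.247 mm.
Since the ends are fixed, an axial force P builds up, equal in every segment, with P · Σ Lᵢ/(AᵢEᵢ) = δ_free.
The series flexibility is Σ Lᵢ/(AᵢEᵢ) = 330/(2200×144×10³) + 500/(2125×195×10³) + 425/(175×113×10³) = 2.374×10⁻⁵ mm/N.
P = 1.247 / 2.374×10⁻⁵ = 52510 N = 52.51 kN, compressive.
For the invar segment, free thermal change = 1.1×10⁻⁶×76×330 = 0.02759 mm and elastic change from P = 52510×330/(2200×144×10³) = 0.0547 mm; these oppose, so the net change is 0.0271 mm (segment shortens).

|ΔL| ≈ 0.0271 mm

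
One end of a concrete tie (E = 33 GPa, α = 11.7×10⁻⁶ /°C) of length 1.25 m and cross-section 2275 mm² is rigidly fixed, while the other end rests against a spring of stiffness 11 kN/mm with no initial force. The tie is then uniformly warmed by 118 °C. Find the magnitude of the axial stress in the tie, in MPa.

The unrestrained thermal change is αΔT L = 11.7×10⁻⁶ × 118 × 1250 = 1.726 mm.
With a force P in the spring, the elastic change of the tie is PL/(AE) and that of the spring is P/k; compatibility requires their sum to equal δ_free.
So P = δ_free / [L/(AE) + 1/k] = 1.726 / [ 1250/(2275×33×10³) + 1/(11×10³) ].
P = 1.726 / 0.0001076 = 16040 N.
σ = P/A = 16040/2275 = 7.053 MPa.

σ ≈ 7.05 MPa (compressive)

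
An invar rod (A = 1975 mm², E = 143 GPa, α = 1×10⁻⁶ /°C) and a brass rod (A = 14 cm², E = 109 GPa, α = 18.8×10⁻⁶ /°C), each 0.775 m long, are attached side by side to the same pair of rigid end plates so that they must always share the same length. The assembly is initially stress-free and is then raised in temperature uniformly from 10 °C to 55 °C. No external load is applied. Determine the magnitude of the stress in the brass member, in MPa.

σ ≈ 56.7 MPa (compressive)

Both members must finish at the same length. With the larger α, the brass tends to over-expand; the plates restrain it, putting the brass in compression and the invar in tension. With no external load the two internal forces are equal and opposite, magnitude P.
Equating the net (thermal + elastic) strains gives |α₁ − α₂|·ΔT = P·[1/(A₁E₁) + 1/(A₂E₂)].
|α₁ − α₂|·ΔT = 17.8×10⁻⁶ × 45 = 0.000801.
1/(A₁E₁) + 1/(A₂E₂) = 1/(1975×143×10³) + 1/(1400×109×10³) = 1.009×10⁻⁸ N⁻¹.
So P = 0.000801 / 1.009×10⁻⁸ = 79.36 kN.
σ_{brass} = P/A₂ = 79360/1400 = 56.68 MPa, compressive.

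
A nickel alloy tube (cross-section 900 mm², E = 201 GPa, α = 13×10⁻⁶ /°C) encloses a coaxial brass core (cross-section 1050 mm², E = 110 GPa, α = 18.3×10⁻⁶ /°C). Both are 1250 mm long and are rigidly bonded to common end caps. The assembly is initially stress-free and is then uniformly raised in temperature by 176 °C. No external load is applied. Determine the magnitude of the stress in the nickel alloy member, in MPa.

Both members must finish at the same length. With the larger α, the brass tends to over-expand; the plates restrain it, putting the brass in compression and the nickel alloy in tension. With no external load the two internal forces are equal and opposite, magnitude P.
Compatibility of the two members (thermal + elastic change equal): (α₁ − α₂)ΔT = P·[1/(A₁E₁) + 1/(A₂E₂)].
|α₁ − α₂|·ΔT = 5.3×10⁻⁶ × 176 = 0.0009328.
1/(A₁E₁) + 1/(A₂E₂) = 1/(900×201×10³) + 1/(1050×110×10³) = 1.419×10⁻⁸ N⁻¹.
P = 0.0009328 / 1.419×10⁻⁸ = 65760 N = 65.76 kN.
σ_{nickel alloy} = P/A₁ = 65760/900 = 73.06 MPa, tensile.

σ ≈ 73.1 MPa (tensile)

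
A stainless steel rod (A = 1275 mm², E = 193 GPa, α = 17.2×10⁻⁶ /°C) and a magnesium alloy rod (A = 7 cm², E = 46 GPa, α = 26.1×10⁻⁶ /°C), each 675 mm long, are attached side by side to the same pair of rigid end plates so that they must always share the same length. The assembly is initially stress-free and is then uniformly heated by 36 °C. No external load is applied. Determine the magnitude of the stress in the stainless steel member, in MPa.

σ ≈ 7.16 MPa (tensile)

Both members must finish at the same length. With the larger α, the magnesium alloy tends to over-expand; the plates restrain it, putting the magnesium alloy in compression and the stainless steel in tension. With no external load the two internal forces are equal and opposite, magnitude P.
Equating the net (thermal + elastic) strains gives |α₁ − α₂|·ΔT = P·[1/(A₁E₁) + 1/(A₂E₂)].
|α₁ − α₂|·ΔT = 8.9×10⁻⁶ × 36 = 0.0003204.
1/(A₁E₁) + 1/(A₂E₂) = 1/(1275×193×10³) + 1/(700×46×10³) = 3.512×10⁻⁸ N⁻¹.
P = 0.0003204 / 3.512×10⁻⁸ = 9123 N = 9.123 kN.
σ_{stainless steel} = P/A₁ = 9123/1275 = 7.155 MPa, tensile.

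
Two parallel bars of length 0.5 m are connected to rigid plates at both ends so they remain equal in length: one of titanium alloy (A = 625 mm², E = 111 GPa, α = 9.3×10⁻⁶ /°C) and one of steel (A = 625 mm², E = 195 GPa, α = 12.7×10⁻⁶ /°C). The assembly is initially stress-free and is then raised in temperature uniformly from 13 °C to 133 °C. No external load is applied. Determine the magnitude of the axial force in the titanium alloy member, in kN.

Both members must finish at the same length. With the larger α, the steel tends to over-expand; the plates restrain it, putting the steel in compression and the titanium alloy in tension. With no external load the two internal forces are equal and opposite, magnitude P.
Setting the final lengths equal and cancelling L: (α₁ − α₂)ΔT = P/(A₁E₁) + P/(A₂E₂).
|α₁ − α₂|·ΔT = 3.4×10⁻⁶ × 120 = 0.000408.
1/(A₁E₁) + 1/(A₂E₂) = 1/(625×111×10³) + 1/(625×195×10³) = 2.262×10⁻⁸ N⁻¹.
So P = 0.000408 / 2.262×10⁻⁸ = 18.04 kN.

P ≈ 18 kN (tensile in the titanium alloy)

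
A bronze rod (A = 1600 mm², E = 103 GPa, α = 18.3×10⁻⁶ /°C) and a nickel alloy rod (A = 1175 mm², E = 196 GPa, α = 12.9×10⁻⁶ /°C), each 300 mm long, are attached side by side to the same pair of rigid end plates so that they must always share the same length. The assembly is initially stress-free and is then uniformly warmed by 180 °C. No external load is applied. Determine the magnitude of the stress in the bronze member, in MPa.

σ ≈ 58.4 MPa (compressive)

The bronze has the larger α, so on heating it would change length more than the nickel alloy if both were free. The rigid plates force a common final length, so the bronze is put into compression and the nickel alloy into tension, with equal and opposite forces P (no external load).
Equating the net (thermal + elastic) strains gives |α₁ − α₂|·ΔT = P·[1/(A₁E₁) + 1/(A₂E₂)].
|α₁ − α₂|·ΔT = 5.4×10⁻⁶ × 180 = 0.000972.
1/(A₁E₁) + 1/(A₂E₂) = 1/(1600×103×10³) + 1/(1175×196×10³) = 1.041×10⁻⁸ N⁻¹.
So P = 0.000972 / 1.041×10⁻⁸ = 93.37 kN.
σ_{bronze} = P/A₁ = 93370/1600 = 58.36 MPa, compressive.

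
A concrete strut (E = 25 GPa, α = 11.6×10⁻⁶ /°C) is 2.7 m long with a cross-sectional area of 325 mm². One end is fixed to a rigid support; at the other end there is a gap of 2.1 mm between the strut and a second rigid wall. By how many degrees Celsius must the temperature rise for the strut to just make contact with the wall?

The gap closes when αΔT L = 2.1 mm, since the strut is still unstressed at that instant.
So ΔT = g/(αL) = 2.1/(11.6×10⁻⁶ × 2700) = 67.05 °C.

ΔT ≈ 67 °C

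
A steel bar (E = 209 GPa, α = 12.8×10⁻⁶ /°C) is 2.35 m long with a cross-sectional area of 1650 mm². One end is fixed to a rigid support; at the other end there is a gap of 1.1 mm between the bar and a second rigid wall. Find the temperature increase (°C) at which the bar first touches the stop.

ΔT ≈ 36.6 °C

Contact occurs when the free expansion equals the gap: αΔT L = 1.1 mm.
So ΔT = g/(αL) = 1.1/(12.8×10⁻⁶ × 2350) = 36.57 °C.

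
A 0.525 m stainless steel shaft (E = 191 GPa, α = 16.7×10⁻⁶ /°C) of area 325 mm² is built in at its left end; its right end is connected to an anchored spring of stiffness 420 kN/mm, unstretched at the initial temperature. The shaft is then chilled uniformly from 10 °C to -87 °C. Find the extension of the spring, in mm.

The unrestrained thermal change is αΔT L = 16.7×10⁻⁶ × 97 × 525 = 0.8504 mm.
With a force P in the spring, the elastic change of the shaft is PL/(AE) and that of the spring is P/k; compatibility requires their sum to equal δ_free.
So P = δ_free / [L/(AE) + 1/k] = 0.8504 / [ 525/(325×191×10³) + 1/(420×10³) ].
P = 0.8504 / 1.084×10⁻⁵ = 78470 N.
Spring extension = P/k = 78470/(420×10³) = 0.1868 mm.

δ ≈ 0.187 mm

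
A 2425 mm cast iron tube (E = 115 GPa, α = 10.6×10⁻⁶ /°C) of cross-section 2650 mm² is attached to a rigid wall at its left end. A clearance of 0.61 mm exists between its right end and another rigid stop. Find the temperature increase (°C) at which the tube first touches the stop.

ΔT ≈ 23.7 °C

Contact occurs when the free expansion equals the gap: αΔT L = 0.61 mm.
ΔT = 0.61 / (10.6×10⁻⁶ × 2425) = 23.73 °C.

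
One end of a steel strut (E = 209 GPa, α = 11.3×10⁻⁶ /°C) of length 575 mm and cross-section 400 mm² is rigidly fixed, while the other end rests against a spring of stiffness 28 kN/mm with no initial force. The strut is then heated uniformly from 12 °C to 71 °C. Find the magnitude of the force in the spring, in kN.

If the spring were absent the strut would lengthen by αΔT L = 11.3×10⁻⁶ × 59 × 575 = 0.3834 mm.
Let P be the compressive force at the spring. The strut shortens elastically by PL/(AE) and the spring compresses by P/k; together these equal δ_free.
So P = δ_free / [L/(AE) + 1/k] = 0.3834 / [ 575/(400×209×10³) + 1/(28×10³) ].
P = 0.3834 / 4.259×10⁻⁵ = 9001 N.

P ≈ 9 kN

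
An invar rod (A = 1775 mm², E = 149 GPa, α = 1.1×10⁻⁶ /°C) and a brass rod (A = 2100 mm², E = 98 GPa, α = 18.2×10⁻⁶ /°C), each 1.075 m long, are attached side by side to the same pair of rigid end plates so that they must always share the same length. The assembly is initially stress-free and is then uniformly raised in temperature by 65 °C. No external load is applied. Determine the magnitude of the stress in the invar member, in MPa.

σ ≈ 72.5 MPa (tensile)

The brass has the larger α, so on heating it would change length more than the invar if both were free. The rigid plates force a common final length, so the brass is put into compression and the invar into tension, with equal and opposite forces P (no external load).
Compatibility of the two members (thermal + elastic change equal): (α₁ − α₂)ΔT = P·[1/(A₁E₁) + 1/(A₂E₂)].
|α₁ − α₂|·ΔT = 17.1×10⁻⁶ × 65 = 0.001111.
1/(A₁E₁) + 1/(A₂E₂) = 1/(1775×149×10³) + 1/(2100×98×10³) = 8.64×10⁻⁹ N⁻¹.
So P = 0.001111 / 8.64×10⁻⁹ = 128.6 kN.
σ_{invar} = P/A₁ = 128600/1775 = 72.48 MPa, tensile.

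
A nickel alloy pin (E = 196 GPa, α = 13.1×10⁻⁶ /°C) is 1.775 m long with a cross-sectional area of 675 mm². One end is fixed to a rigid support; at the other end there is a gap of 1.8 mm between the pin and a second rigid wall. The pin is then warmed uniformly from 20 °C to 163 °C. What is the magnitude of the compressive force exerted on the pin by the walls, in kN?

P ≈ 114 kN

Unrestrained expansion: δ_free = αΔT L = 13.1×10⁻⁶ × 143 × 1775 = 3.325 mm.
The gap closes (δ_free > 1.8 mm) and the wall then resists a further 3.325 − 1.8 = 1.525 mm of expansion.
That suppressed elongation corresponds to σ = E·Δ/L = 196×10³ × 1.525/1775 = 168.4 MPa.
P = σA = 168.4 × 675 = 113.7 kN.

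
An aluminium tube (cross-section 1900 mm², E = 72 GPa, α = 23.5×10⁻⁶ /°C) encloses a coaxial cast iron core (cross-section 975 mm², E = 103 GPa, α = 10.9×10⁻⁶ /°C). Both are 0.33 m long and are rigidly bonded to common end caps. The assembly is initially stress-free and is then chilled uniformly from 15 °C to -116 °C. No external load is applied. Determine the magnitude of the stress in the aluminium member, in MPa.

Both members must finish at the same length. With the larger α, the aluminium tends to over-contract; the plates restrain it, putting the aluminium in tension and the cast iron in compression. With no external load the two internal forces are equal and opposite, magnitude P.
Equating the net (thermal + elastic) strains gives |α₁ − α₂|·ΔT = P·[1/(A₁E₁) + 1/(A₂E₂)].
|α₁ − α₂|·ΔT = 12.6×10⁻⁶ × 131 = 0.001651.
1/(A₁E₁) + 1/(A₂E₂) = 1/(1900×72×10³) + 1/(975×103×10³) = 1.727×10⁻⁸ N⁻¹.
P = 0.001651 / 1.727×10⁻⁸ = 95590 N = 95.59 kN.
σ_{aluminium} = P/A₁ = 95590/1900 = 50.31 MPa, tensile.

σ ≈ 50.3 MPa (tensile)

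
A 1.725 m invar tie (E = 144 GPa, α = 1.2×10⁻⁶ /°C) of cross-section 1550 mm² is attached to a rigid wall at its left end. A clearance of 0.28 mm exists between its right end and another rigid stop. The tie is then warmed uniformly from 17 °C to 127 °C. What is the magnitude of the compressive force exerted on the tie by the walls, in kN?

P ≈ 0 kN

If the wall were absent the tie would grow by αΔT L = 1.2×10⁻⁶ × 110 × 1725 = 0.2277 mm.
Since δ_free = 0.228 mm is less than the 0.28 mm gap, the tie never touches the wall. No axial force develops.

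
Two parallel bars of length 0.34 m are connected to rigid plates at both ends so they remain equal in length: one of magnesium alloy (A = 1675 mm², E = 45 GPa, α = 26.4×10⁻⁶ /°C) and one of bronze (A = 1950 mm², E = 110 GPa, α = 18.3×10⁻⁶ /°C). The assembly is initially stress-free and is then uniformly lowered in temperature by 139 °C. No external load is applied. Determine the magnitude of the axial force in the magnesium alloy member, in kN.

P ≈ 62.8 kN (tensile in the magnesium alloy)

The magnesium alloy has the larger α, so on cooling it would change length more than the bronze if both were free. The rigid plates force a common final length, so the magnesium alloy is put into tension and the bronze into compression, with equal and opposite forces P (no external load).
Compatibility of the two members (thermal + elastic change equal): (α₁ − α₂)ΔT = P·[1/(A₁E₁) + 1/(A₂E₂)].
|α₁ − α₂|·ΔT = 8.1×10⁻⁶ × 139 = 0.001126.
1/(A₁E₁) + 1/(A₂E₂) = 1/(1675×45×10³) + 1/(1950×110×10³) = 1.793×10⁻⁸ N⁻¹.
So P = 0.001126 / 1.793×10⁻⁸ = 62.8 kN.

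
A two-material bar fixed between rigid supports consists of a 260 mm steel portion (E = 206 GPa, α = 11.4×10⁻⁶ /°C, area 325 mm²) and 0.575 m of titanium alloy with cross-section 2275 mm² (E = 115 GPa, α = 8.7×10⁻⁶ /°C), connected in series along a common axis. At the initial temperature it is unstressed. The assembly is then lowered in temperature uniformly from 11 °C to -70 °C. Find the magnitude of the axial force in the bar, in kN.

Free thermal contraction of the whole bar: Σ αᵢΔT Lᵢ = 11.4×10⁻⁶×81×260 + 8.7×10⁻⁶×81×575 = 0.6453 mm.
The rigid supports impose zero overall length change; the single axial force P common to all segments must satisfy P Σ Lᵢ/(AᵢEᵢ) = δ_free.
The series flexibility is Σ Lᵢ/(AᵢEᵢ) = 260/(325×206×10³) + 575/(2275×115×10³) = 6.081×10⁻⁶ mm/N.
So P = 0.6453 / 6.081×10⁻⁶ = 106.1 kN, tensile.

P ≈ 106 kN (tensile)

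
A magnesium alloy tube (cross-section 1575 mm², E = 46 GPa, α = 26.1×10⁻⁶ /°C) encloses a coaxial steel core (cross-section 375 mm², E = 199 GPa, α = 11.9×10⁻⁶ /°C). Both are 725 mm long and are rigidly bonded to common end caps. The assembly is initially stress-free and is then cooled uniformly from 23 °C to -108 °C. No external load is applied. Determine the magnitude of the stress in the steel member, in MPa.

Equilibrium of a rigid end plate with no external load gives equal and opposite internal forces ±P in the two members. Since α_{magnesium alloy} > α_{steel}, cooling drives the magnesium alloy into tension and the steel into compression.
Setting the final lengths equal and cancelling L: (α₁ − α₂)ΔT = P/(A₁E₁) + P/(A₂E₂).
|α₁ − α₂|·ΔT = 14.2×10⁻⁶ × 131 = 0.00186.
1/(A₁E₁) + 1/(A₂E₂) = 1/(1575×46×10³) + 1/(375×199×10³) = 2.72×10⁻⁸ N⁻¹.
P = 0.00186 / 2.72×10⁻⁸ = 68380 N = 68.38 kN.
σ_{steel} = P/A₂ = 68380/375 = 182.4 MPa, compressive.

σ ≈ 182 MPa (compressive)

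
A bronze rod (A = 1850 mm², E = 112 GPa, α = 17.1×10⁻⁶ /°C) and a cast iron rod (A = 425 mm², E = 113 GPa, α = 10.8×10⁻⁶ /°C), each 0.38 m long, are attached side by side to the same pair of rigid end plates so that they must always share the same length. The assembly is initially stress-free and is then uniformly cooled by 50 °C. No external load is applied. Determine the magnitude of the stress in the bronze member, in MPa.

σ ≈ 6.64 MPa (tensile)

The bronze has the larger α, so on cooling it would change length more than the cast iron if both were free. The rigid plates force a common final length, so the bronze is put into tension and the cast iron into compression, with equal and opposite forces P (no external load).
Setting the final lengths equal and cancelling L: (α₁ − α₂)ΔT = P/(A₁E₁) + P/(A₂E₂).
|α₁ − α₂|·ΔT = 6.3×10⁻⁶ × 50 = 0.000315.
1/(A₁E₁) + 1/(A₂E₂) = 1/(1850×112×10³) + 1/(425×113×10³) = 2.565×10⁻⁸ N⁻¹.
So P = 0.000315 / 2.565×10⁻⁸ = 12.28 kN.
σ_{bronze} = P/A₁ = 12280/1850 = 6.639 MPa, tensile.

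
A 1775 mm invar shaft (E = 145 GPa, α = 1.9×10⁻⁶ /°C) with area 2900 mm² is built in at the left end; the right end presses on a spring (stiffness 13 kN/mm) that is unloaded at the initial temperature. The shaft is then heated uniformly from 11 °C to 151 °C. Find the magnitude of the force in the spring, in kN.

P ≈ 5.82 kN

Free thermal expansion: δ_free = αΔT L = 1.9×10⁻⁶ × 140 × 1775 = 0.4721 mm.
Let P be the compressive force at the spring. The shaft shortens elastically by PL/(AE) and the spring compresses by P/k; together these equal δ_free.
P [ L/(AE) + 1/k ] = δ_free → P [ 1775/(2900×145×10³) + 1/(13×10³) ] = 0.4721.
P = 0.4721 / 8.114×10⁻⁵ = 5819 N.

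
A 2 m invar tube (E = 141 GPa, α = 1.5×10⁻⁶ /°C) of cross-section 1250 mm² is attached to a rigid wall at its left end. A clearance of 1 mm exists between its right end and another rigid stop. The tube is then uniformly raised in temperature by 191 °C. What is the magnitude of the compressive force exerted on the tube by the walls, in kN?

Unrestrained expansion: δ_free = αΔT L = 1.5×10⁻⁶ × 191 × 2000 = 0.573 mm.
Since δ_free = 0.573 mm is less than the 1 mm gap, the tube never touches the wall. No axial force develops.

P ≈ 0 kN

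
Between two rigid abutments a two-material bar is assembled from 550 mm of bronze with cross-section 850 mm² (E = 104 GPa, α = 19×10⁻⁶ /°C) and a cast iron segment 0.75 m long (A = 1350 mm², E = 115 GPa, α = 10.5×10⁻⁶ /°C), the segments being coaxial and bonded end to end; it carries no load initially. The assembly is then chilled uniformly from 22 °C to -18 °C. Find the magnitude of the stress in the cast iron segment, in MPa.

If the supports were absent, the total length change would be Σ αᵢΔT Lᵢ = 19×10⁻⁶×40×550 + 10.5×10⁻⁶×40×750 = 0.733 mm.
The walls prevent any net length change, so an axial force P (same in every segment) develops. Compatibility: P · Σ Lᵢ/(AᵢEᵢ) = δ_free.
The series flexibility is Σ Lᵢ/(AᵢEᵢ) = 550/(850×104×10³) + 750/(1350×115×10³) = 1.105×10⁻⁵ mm/N.
Hence P = δ_free / Σ(L/AE) = 0.733/1.105×10⁻⁵ = 66.32 kN (tensile).
σ_{cast iron} = P / A = 66320 / 1350 = 49.13 MPa.

σ ≈ 49.1 MPa (tensile)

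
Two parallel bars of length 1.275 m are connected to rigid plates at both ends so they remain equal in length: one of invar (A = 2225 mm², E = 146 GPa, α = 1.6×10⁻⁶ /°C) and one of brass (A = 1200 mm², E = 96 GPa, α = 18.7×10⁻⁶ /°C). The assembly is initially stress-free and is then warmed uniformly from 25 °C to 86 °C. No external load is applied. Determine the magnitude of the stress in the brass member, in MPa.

Both members must finish at the same length. With the larger α, the brass tends to over-expand; the plates restrain it, putting the brass in compression and the invar in tension. With no external load the two internal forces are equal and opposite, magnitude P.
Compatibility of the two members (thermal + elastic change equal): (α₁ − α₂)ΔT = P·[1/(A₁E₁) + 1/(A₂E₂)].
|α₁ − α₂|·ΔT = 17.1×10⁻⁶ × 61 = 0.001043.
1/(A₁E₁) + 1/(A₂E₂) = 1/(2225×146×10³) + 1/(1200×96×10³) = 1.176×10⁻⁸ N⁻¹.
So P = 0.001043 / 1.176×10⁻⁸ = 88.71 kN.
σ_{brass} = P/A₂ = 88710/1200 = 73.92 MPa, compressive.

σ ≈ 73.9 MPa (compressive)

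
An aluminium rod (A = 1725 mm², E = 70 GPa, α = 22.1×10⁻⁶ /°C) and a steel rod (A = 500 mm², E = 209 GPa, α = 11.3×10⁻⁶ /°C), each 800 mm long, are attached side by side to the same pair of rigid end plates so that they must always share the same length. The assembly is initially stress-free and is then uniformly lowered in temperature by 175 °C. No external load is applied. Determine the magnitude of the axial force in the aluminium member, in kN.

The aluminium has the larger α, so on cooling it would change length more than the steel if both were free. The rigid plates force a common final length, so the aluminium is put into tension and the steel into compression, with equal and opposite forces P (no external load).
Setting the final lengths equal and cancelling L: (α₁ − α₂)ΔT = P/(A₁E₁) + P/(A₂E₂).
|α₁ − α₂|·ΔT = 10.8×10⁻⁶ × 175 = 0.00189.
1/(A₁E₁) + 1/(A₂E₂) = 1/(1725×70×10³) + 1/(500×209×10³) = 1.785×10⁻⁸ N⁻¹.
P = 0.00189 / 1.785×10⁻⁸ = 105900 N = 105.9 kN.

P ≈ 106 kN (tensile in the aluminium)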